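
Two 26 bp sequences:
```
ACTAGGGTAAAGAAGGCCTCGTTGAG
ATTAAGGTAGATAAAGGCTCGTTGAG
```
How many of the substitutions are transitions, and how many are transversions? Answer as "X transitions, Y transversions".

Mismatches (1-based):
position 2: C→T (pyrimidine→pyrimidine, transition)
position 5: G→A (purine→purine, transition)
position 10: A→G (purine→purine, transition)
position 12: G→T (purine→pyrimidine, transversion)
position 15: G→A (purine→purine, transition)
position 17: C→G (pyrimidine→purine, transversion)

4 transitions, 2 transversions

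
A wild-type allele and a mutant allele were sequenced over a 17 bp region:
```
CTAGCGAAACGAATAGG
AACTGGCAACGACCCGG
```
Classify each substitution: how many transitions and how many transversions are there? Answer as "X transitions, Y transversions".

1 transition, 8 transversions

Mismatches (1-based):
site 1: C→A (pyrimidine→purine, transversion)
site 2: T→A (pyrimidine→purine, transversion)
site 3: A→C (purine→pyrimidine, transversion)
site 4: G→T (purine→pyrimidine, transversion)
site 5: C→G (pyrimidine→purine, transversion)
site 7: A→C (purine→pyrimidine, transversion)
site 13: A→C (purine→pyrimidine, transversion)
site 14: T→C (pyrimidine→pyrimidine, transition)
site 15: A→C (purine→pyrimidine, transversion)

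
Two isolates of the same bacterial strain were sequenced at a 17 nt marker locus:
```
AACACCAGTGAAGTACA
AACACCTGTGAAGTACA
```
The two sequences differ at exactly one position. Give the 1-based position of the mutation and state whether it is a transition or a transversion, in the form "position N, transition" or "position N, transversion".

position 7, transversion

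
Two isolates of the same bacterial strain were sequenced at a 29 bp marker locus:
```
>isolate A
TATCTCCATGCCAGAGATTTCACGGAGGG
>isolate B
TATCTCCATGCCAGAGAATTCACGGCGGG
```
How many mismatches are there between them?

2

The sequences differ at sites 18, 26 (1-based) — 2 in total.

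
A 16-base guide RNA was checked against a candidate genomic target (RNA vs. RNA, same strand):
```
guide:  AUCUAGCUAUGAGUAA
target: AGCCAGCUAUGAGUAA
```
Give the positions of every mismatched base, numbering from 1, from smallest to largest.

Differences at position 2 (U→G), position 4 (U→C).

2, 4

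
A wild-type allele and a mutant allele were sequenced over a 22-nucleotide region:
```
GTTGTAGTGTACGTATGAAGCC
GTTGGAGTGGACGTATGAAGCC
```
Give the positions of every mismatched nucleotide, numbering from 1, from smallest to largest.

5, 10

Scanning 1-based: 5: T/G; 10: T/G.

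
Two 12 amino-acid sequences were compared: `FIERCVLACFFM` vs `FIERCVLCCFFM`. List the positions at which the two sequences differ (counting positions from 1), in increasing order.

Differences at position 8 (A→C).

8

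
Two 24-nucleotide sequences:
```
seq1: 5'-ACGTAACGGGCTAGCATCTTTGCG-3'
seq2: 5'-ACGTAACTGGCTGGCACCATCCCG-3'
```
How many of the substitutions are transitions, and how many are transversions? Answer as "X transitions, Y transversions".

3 transitions, 3 transversions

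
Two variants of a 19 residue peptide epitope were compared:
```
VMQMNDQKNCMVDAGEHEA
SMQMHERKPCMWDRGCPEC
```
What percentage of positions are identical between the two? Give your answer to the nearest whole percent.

47%

10 positions differ (1, 5, 6, 7, 9, 12, 14, 16, 17, 19), so 9 of 19 match: 9/19 = 47.37%.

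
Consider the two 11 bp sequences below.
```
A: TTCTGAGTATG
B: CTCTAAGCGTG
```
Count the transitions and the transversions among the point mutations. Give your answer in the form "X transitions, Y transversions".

4 transitions, 0 transversions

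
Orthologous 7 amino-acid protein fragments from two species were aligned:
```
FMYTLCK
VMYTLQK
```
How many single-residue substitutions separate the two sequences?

2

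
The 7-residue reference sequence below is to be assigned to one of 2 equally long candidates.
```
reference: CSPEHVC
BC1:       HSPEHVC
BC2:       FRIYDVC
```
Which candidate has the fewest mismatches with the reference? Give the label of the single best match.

Hamming distances to reference — BC1: 1; BC2: 5.
Smallest is BC1 with 1 mismatch.

BC1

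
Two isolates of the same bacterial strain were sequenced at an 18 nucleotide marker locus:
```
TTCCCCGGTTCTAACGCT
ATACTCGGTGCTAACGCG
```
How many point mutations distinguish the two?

5

Mismatches (1-based): base 1: T→A; base 3: C→A; base 5: C→T; base 10: T→G; base 18: T→G.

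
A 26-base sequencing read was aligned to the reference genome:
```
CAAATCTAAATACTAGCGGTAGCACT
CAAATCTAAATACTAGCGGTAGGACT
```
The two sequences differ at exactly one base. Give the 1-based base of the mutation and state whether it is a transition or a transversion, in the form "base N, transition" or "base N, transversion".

base 23, transversion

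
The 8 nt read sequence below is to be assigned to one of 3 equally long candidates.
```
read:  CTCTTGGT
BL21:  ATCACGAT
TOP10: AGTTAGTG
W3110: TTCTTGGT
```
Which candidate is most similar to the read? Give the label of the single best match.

Hamming distances to read — BL21: 4; TOP10: 6; W3110: 1.
Smallest is W3110 with 1 mismatch.

W3110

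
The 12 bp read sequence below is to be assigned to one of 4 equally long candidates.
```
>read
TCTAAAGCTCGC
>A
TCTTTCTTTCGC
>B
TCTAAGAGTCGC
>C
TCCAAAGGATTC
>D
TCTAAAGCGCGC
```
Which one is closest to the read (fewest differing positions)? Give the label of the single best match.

D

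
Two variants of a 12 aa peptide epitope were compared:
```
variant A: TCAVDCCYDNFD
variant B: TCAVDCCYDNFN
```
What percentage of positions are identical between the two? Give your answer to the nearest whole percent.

92%

Mismatch at position 12 (1-based): 1 of 12.
Identical positions: 11/12 = 91.67% → 92%.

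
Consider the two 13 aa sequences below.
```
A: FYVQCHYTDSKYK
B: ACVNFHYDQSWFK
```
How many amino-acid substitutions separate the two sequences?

8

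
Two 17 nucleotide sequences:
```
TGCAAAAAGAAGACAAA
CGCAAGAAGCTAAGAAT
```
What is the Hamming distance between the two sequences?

7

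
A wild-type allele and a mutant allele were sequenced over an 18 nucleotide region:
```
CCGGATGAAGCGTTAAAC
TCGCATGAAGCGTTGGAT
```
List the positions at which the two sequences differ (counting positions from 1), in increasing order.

Scanning 1-based: 1: C/T; 4: G/C; 15: A/G; 16: A/G; 18: C/T.

1, 4, 15, 16, 18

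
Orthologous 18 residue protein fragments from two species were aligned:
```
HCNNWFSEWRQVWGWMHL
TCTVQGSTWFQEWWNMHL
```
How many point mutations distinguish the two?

The sequences differ at positions 1, 3, 4, 5, 6, 8, 10, 12, 14, 15 (1-based) — 10 in total.

10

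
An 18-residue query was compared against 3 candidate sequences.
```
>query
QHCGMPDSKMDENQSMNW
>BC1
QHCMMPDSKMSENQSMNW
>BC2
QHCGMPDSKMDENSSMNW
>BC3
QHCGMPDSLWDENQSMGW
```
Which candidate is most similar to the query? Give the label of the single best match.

Hamming distances to query — BC1: 2; BC2: 1; BC3: 3.
Smallest is BC2 with 1 mismatch.

BC2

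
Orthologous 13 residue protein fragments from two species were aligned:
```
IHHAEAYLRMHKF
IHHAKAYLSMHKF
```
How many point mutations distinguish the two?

Mismatches (1-based): position 5: E→K; position 9: R→S.

2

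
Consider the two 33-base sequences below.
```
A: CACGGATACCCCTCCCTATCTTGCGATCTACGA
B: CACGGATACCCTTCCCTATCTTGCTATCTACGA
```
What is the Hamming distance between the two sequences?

2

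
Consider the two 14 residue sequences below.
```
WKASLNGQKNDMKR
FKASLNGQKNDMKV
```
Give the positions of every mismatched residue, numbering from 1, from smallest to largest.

1, 14

Scanning 1-based: 1: W/F; 14: R/V.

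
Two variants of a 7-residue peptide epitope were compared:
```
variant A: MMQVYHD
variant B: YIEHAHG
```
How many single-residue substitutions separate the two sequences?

Comparing position by position, 6 positions differ: 1 (M/Y), 2 (M/I), 3 (Q/E), 4 (V/H), 5 (Y/A), 7 (D/G).

6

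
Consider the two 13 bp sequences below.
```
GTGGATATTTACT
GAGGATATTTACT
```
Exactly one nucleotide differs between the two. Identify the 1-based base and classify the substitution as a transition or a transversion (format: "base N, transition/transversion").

base 2, transversion

The sequences differ only at base 2: T→A (pyrimidine→purine), a transversion.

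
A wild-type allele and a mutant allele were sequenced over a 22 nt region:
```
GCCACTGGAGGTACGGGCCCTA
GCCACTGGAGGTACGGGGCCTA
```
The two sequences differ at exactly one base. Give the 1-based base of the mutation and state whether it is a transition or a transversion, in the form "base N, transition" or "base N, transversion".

base 18, transversion

Base 18 changes C→G. C is a pyrimidine and G is a purine, so this is a transversion.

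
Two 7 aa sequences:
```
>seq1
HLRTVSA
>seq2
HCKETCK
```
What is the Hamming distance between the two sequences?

6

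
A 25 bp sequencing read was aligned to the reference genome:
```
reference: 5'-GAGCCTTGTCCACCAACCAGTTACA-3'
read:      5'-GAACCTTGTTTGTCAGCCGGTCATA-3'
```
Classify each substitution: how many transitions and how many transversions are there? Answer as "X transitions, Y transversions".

Transitions (purine↔purine or pyrimidine↔pyrimidine): 3 G→A, 10 C→T, 11 C→T, 12 A→G, 13 C→T, 16 A→G, 19 A→G, 22 T→C, 24 C→T.
Transversions (purine↔pyrimidine): none.

9 transitions, 0 transversions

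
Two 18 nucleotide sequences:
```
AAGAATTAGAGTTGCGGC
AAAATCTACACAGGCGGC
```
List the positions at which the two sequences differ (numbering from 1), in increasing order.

Scanning 1-based: 3: G/A; 5: A/T; 6: T/C; 9: G/C; 11: G/C; 12: T/A; 13: T/G.

3, 5, 6, 9, 11, 12, 13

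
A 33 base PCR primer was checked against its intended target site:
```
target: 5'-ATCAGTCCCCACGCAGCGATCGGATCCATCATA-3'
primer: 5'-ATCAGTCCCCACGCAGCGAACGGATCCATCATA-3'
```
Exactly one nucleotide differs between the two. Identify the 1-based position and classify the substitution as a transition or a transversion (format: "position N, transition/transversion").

position 20, transversion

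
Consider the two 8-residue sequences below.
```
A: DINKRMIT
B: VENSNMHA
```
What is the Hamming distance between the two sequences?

6

The sequences differ at residues 1, 2, 4, 5, 7, 8 (1-based) — 6 in total.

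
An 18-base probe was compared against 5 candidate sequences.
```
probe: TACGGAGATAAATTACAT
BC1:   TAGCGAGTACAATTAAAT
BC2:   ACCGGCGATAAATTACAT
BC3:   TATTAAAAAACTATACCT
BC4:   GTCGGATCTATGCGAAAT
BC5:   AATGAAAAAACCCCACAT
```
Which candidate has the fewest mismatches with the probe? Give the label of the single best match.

BC1 differs at 6 sites; BC2 differs at 3 sites; BC3 differs at 9 sites; BC4 differs at 9 sites; BC5 differs at 9 sites. The closest is BC2.

BC2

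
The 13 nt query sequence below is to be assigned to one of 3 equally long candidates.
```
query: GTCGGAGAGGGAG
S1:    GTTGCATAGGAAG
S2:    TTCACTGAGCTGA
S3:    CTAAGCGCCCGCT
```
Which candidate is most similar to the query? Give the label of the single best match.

S1

Hamming distances to query — S1: 4; S2: 8; S3: 9.
Smallest is S1 with 4 mismatches.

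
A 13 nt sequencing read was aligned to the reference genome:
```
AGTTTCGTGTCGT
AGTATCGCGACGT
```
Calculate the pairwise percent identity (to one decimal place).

76.9%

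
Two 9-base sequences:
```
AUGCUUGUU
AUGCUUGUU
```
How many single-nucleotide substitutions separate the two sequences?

The two sequences are identical at every position.

0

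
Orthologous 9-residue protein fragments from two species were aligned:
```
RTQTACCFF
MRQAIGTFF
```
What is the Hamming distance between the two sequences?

Comparing position by position, 6 residues differ: 1 (R/M), 2 (T/R), 4 (T/A), 5 (A/I), 6 (C/G), 7 (C/T).

6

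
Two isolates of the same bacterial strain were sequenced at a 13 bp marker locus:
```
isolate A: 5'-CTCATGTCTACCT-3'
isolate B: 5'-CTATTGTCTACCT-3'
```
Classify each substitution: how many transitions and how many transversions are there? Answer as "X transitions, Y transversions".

Mismatches (1-based):
base 3: C→A (pyrimidine→purine, transversion)
base 4: A→T (purine→pyrimidine, transversion)

0 transitions, 2 transversions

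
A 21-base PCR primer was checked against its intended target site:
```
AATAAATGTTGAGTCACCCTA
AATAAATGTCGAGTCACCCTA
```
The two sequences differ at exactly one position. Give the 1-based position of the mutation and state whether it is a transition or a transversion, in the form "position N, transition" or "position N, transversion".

Position 10 changes T→C. T is a pyrimidine and C is a pyrimidine, so this is a transition.

position 10, transition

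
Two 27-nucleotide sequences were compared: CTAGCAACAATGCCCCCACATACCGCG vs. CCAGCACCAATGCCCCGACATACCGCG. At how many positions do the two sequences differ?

Comparing position by position, 3 positions differ: 2 (T/C), 7 (A/C), 17 (C/G).

3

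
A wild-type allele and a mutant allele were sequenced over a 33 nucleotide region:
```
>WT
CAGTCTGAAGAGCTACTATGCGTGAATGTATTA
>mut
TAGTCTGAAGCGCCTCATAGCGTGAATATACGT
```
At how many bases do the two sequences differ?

11

The sequences differ at bases 1, 11, 14, 15, 17, 18, 19, 28, 31, 32, 33 (1-based) — 11 in total.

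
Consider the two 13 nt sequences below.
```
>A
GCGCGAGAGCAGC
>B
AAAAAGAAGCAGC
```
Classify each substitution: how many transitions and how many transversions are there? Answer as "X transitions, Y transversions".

5 transitions, 2 transversions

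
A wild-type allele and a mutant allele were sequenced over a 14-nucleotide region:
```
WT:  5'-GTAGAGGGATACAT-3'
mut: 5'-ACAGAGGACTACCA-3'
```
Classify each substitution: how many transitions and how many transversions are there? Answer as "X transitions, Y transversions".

3 transitions, 3 transversions

Transitions (purine↔purine or pyrimidine↔pyrimidine): 1 G→A, 2 T→C, 8 G→A.
Transversions (purine↔pyrimidine): 9 A→C, 13 A→C, 14 T→A.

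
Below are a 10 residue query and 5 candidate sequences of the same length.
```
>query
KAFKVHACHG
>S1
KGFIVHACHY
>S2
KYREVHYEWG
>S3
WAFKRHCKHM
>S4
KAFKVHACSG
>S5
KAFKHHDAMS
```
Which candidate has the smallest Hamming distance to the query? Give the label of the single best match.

S4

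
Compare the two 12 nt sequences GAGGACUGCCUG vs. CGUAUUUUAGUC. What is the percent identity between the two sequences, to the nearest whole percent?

Mismatches at positions 1, 2, 3, 4, 5, 6, 8, 9, 10, 12 (1-based): 10 of 12.
Identical positions: 2/12 = 16.67% → 17%.

17%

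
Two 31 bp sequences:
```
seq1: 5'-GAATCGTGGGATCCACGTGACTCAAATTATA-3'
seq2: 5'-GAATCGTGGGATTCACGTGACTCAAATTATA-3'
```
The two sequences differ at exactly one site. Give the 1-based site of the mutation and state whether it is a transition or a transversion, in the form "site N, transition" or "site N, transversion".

Site 13 changes C→T. C is a pyrimidine and T is a pyrimidine, so this is a transition.

site 13, transition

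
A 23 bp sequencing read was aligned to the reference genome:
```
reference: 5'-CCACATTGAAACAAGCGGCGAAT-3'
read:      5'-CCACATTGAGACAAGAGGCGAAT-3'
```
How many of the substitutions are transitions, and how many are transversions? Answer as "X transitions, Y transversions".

Transitions (purine↔purine or pyrimidine↔pyrimidine): 10 A→G.
Transversions (purine↔pyrimidine): 16 C→A.

1 transition, 1 transversion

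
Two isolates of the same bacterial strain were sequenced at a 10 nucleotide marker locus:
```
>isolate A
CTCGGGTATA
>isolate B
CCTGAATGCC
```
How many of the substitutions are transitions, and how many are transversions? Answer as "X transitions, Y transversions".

6 transitions, 1 transversion

Mismatches (1-based):
position 2: T→C (pyrimidine→pyrimidine, transition)
position 3: C→T (pyrimidine→pyrimidine, transition)
position 5: G→A (purine→purine, transition)
position 6: G→A (purine→purine, transition)
position 8: A→G (purine→purine, transition)
position 9: T→C (pyrimidine→pyrimidine, transition)
position 10: A→C (purine→pyrimidine, transversion)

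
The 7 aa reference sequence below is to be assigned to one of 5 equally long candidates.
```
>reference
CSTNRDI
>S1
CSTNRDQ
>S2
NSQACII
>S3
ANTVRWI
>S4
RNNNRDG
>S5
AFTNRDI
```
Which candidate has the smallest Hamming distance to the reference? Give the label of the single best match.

S1

S1 differs at 1 residue; S2 differs at 5 residues; S3 differs at 4 residues; S4 differs at 4 residues; S5 differs at 2 residues. The closest is S1.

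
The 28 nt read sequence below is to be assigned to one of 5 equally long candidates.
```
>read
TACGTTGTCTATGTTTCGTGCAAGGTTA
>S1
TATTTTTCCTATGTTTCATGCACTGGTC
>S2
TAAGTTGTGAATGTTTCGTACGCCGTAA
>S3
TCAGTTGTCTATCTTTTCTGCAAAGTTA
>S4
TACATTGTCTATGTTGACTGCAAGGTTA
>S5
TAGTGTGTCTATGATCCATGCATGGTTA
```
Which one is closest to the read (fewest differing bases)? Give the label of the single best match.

S1 differs at 9 bases; S2 differs at 8 bases; S3 differs at 6 bases; S4 differs at 4 bases; S5 differs at 7 bases. The closest is S4.

S4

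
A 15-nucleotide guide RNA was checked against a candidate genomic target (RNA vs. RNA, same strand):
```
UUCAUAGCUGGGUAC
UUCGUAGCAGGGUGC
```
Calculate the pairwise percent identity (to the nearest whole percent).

3 positions differ (4, 9, 14), so 12 of 15 match: 12/15 = 80%.

80%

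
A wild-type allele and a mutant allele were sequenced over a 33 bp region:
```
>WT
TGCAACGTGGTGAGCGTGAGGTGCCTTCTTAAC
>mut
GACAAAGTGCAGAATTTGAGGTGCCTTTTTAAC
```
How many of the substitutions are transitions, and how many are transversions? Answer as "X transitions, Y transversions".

4 transitions, 5 transversions

Transitions (purine↔purine or pyrimidine↔pyrimidine): 2 G→A, 14 G→A, 15 C→T, 28 C→T.
Transversions (purine↔pyrimidine): 1 T→G, 6 C→A, 10 G→C, 11 T→A, 16 G→T.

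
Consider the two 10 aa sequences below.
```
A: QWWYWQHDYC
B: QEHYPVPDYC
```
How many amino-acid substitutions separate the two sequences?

5

The sequences differ at positions 2, 3, 5, 6, 7 (1-based) — 5 in total.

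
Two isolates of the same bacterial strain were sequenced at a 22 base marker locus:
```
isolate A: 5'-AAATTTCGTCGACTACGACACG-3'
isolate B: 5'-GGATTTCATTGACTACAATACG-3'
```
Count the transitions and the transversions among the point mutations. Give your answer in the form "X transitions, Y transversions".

Mismatches (1-based):
position 1: A→G (purine→purine, transition)
position 2: A→G (purine→purine, transition)
position 8: G→A (purine→purine, transition)
position 10: C→T (pyrimidine→pyrimidine, transition)
position 17: G→A (purine→purine, transition)
position 19: C→T (pyrimidine→pyrimidine, transition)

6 transitions, 0 transversions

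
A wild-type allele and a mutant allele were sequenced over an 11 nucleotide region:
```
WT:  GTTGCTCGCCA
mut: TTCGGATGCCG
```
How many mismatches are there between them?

Mismatches (1-based): site 1: G→T; site 3: T→C; site 5: C→G; site 6: T→A; site 7: C→T; site 11: A→G.

6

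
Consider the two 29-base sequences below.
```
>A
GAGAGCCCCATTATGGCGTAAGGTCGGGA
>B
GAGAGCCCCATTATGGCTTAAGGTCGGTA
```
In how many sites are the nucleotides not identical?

Mismatches (1-based): site 18: G→T; site 28: G→T.

2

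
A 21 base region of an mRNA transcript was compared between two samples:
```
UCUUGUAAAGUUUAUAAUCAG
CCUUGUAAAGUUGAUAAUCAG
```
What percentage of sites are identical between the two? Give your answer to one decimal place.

Mismatches at positions 1, 13 (1-based): 2 of 21.
Identical positions: 19/21 = 90.48% → 90.5%.

90.5%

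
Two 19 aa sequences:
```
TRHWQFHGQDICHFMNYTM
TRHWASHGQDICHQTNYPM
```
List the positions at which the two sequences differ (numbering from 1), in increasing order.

Differences at position 5 (Q→A), position 6 (F→S), position 14 (F→Q), position 15 (M→T), position 18 (T→P).

5, 6, 14, 15, 18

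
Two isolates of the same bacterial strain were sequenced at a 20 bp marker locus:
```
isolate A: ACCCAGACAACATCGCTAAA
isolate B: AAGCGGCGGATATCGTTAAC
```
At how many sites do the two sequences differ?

9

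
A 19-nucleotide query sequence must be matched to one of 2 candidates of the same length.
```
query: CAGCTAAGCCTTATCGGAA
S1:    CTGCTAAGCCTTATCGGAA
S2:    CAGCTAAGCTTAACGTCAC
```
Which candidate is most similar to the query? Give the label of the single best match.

Hamming distances to query — S1: 1; S2: 7.
Smallest is S1 with 1 mismatch.

S1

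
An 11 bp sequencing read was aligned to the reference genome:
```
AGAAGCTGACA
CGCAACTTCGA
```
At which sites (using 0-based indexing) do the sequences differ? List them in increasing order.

0, 2, 4, 7, 8, 9

Differences at site 0 (A→C), site 2 (A→C), site 4 (G→A), site 7 (G→T), site 8 (A→C), site 9 (C→G).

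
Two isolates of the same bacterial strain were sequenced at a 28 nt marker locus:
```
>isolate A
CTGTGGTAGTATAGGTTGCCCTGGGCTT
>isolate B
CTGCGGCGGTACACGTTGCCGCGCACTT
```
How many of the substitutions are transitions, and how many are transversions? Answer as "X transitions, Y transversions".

6 transitions, 3 transversions

Mismatches (1-based):
base 4: T→C (pyrimidine→pyrimidine, transition)
base 7: T→C (pyrimidine→pyrimidine, transition)
base 8: A→G (purine→purine, transition)
base 12: T→C (pyrimidine→pyrimidine, transition)
base 14: G→C (purine→pyrimidine, transversion)
base 21: C→G (pyrimidine→purine, transversion)
base 22: T→C (pyrimidine→pyrimidine, transition)
base 24: G→C (purine→pyrimidine, transversion)
base 25: G→A (purine→purine, transition)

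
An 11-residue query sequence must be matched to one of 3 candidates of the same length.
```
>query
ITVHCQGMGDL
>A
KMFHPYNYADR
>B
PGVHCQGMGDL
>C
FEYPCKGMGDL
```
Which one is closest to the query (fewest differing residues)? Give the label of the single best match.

B

A differs at 9 residues; B differs at 2 residues; C differs at 5 residues. The closest is B.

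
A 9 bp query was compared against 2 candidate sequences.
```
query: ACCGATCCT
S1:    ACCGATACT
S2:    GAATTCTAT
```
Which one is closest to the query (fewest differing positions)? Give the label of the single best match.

S1 differs at 1 position; S2 differs at 8 positions. The closest is S1.

S1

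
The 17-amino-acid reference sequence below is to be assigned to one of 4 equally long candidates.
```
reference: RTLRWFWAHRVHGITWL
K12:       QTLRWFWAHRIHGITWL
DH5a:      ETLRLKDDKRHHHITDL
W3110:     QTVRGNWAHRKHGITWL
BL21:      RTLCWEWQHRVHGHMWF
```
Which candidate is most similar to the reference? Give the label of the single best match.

K12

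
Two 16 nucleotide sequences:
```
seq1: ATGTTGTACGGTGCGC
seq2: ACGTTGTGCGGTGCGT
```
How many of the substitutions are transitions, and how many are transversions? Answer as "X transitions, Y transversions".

3 transitions, 0 transversions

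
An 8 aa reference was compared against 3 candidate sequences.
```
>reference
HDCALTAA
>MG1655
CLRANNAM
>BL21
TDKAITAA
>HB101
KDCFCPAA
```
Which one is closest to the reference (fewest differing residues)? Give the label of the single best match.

BL21

MG1655 differs at 6 residues; BL21 differs at 3 residues; HB101 differs at 4 residues. The closest is BL21.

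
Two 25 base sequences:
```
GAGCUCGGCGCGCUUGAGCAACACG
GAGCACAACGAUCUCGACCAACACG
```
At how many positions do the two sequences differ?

7

The sequences differ at positions 5, 7, 8, 11, 12, 15, 18 (1-based) — 7 in total.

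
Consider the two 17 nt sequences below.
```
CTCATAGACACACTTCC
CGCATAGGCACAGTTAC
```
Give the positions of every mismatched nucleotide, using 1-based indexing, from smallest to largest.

Scanning 1-based: 2: T/G; 8: A/G; 13: C/G; 16: C/A.

2, 8, 13, 16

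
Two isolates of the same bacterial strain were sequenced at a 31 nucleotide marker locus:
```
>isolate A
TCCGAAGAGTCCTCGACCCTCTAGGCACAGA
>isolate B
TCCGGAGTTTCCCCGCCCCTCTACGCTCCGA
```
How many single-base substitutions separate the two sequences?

The sequences differ at bases 5, 8, 9, 13, 16, 24, 27, 29 (1-based) — 8 in total.

8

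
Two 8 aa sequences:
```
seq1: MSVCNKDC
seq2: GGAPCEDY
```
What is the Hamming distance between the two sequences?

7

The sequences differ at positions 1, 2, 3, 4, 5, 6, 8 (1-based) — 7 in total.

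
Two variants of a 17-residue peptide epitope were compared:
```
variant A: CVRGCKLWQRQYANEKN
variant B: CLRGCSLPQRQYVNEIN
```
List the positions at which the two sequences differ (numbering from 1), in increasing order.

Scanning 1-based: 2: V/L; 6: K/S; 8: W/P; 13: A/V; 16: K/I.

2, 6, 8, 13, 16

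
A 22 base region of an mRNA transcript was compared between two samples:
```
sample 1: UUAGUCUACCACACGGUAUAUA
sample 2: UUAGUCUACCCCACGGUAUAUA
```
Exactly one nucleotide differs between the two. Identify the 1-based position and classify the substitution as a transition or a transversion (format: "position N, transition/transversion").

Position 11 changes A→C. A is a purine and C is a pyrimidine, so this is a transversion.

position 11, transversion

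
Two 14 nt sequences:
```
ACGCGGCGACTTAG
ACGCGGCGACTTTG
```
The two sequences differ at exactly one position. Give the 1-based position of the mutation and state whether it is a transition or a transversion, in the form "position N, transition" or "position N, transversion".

The sequences differ only at position 13: A→T (purine→pyrimidine), a transversion.

position 13, transversion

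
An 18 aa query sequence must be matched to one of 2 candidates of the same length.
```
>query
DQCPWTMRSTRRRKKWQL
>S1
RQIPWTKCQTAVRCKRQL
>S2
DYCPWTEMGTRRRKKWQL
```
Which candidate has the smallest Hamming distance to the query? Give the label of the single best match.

Hamming distances to query — S1: 9; S2: 4.
Smallest is S2 with 4 mismatches.

S2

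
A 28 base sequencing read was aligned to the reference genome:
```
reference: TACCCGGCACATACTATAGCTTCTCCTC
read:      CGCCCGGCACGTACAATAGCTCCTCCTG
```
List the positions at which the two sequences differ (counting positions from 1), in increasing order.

1, 2, 11, 15, 22, 28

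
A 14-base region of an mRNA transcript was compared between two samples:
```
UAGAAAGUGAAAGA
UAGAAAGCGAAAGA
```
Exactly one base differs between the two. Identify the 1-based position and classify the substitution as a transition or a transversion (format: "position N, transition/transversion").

position 8, transition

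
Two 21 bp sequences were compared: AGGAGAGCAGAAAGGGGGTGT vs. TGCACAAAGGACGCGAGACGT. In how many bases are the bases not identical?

Comparing position by position, 12 bases differ: 1 (A/T), 3 (G/C), 5 (G/C), 7 (G/A), 8 (C/A), 9 (A/G), 12 (A/C), 13 (A/G), 14 (G/C), 16 (G/A), 18 (G/A), 19 (T/C).

12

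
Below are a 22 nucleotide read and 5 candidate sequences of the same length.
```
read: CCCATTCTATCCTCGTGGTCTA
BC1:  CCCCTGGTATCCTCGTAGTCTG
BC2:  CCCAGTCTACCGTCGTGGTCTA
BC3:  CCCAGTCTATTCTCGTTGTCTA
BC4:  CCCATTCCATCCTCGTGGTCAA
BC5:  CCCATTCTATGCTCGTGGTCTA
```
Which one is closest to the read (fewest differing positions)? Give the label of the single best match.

BC5

Hamming distances to read — BC1: 5; BC2: 3; BC3: 3; BC4: 2; BC5: 1.
Smallest is BC5 with 1 mismatch.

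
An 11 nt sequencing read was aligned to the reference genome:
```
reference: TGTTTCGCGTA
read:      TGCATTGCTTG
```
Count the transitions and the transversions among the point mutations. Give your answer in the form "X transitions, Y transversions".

Mismatches (1-based):
position 3: T→C (pyrimidine→pyrimidine, transition)
position 4: T→A (pyrimidine→purine, transversion)
position 6: C→T (pyrimidine→pyrimidine, transition)
position 9: G→T (purine→pyrimidine, transversion)
position 11: A→G (purine→purine, transition)

3 transitions, 2 transversions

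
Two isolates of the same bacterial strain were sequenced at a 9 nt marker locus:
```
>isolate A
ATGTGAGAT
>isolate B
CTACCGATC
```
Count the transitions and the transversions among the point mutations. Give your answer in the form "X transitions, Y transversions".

Transitions (purine↔purine or pyrimidine↔pyrimidine): 3 G→A, 4 T→C, 6 A→G, 7 G→A, 9 T→C.
Transversions (purine↔pyrimidine): 1 A→C, 5 G→C, 8 A→T.

5 transitions, 3 transversions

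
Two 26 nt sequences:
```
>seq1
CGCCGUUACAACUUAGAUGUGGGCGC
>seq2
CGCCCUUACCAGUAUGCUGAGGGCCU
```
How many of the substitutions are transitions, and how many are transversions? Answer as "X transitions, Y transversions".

1 transition, 8 transversions

Mismatches (1-based):
position 5: G→C (purine→pyrimidine, transversion)
position 10: A→C (purine→pyrimidine, transversion)
position 12: C→G (pyrimidine→purine, transversion)
position 14: U→A (pyrimidine→purine, transversion)
position 15: A→U (purine→pyrimidine, transversion)
position 17: A→C (purine→pyrimidine, transversion)
position 20: U→A (pyrimidine→purine, transversion)
position 25: G→C (purine→pyrimidine, transversion)
position 26: C→U (pyrimidine→pyrimidine, transition)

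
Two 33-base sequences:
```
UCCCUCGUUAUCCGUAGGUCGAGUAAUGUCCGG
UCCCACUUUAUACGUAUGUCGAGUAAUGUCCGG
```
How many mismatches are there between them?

The sequences differ at bases 5, 7, 12, 17 (1-based) — 4 in total.

4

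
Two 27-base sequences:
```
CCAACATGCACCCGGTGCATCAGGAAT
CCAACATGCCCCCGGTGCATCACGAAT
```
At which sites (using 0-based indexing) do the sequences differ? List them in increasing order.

9, 22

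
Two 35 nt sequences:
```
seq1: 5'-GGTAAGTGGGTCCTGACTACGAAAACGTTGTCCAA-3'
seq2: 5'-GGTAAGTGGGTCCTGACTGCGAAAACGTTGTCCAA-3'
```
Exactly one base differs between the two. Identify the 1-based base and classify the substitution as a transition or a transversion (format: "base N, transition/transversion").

base 19, transition

Base 19 changes A→G. A is a purine and G is a purine, so this is a transition.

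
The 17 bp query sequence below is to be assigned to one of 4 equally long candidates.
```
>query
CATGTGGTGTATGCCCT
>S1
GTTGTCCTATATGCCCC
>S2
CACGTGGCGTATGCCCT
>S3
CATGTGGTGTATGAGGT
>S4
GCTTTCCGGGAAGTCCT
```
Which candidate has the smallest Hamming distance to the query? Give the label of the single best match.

S1 differs at 6 sites; S2 differs at 2 sites; S3 differs at 3 sites; S4 differs at 9 sites. The closest is S2.

S2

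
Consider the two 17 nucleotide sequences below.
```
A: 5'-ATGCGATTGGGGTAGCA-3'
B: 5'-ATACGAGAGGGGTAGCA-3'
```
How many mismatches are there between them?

3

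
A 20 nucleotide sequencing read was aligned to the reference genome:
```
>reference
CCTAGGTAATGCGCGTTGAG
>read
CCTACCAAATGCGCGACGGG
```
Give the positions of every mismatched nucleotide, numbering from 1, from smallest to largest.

5, 6, 7, 16, 17, 19

Scanning 1-based: 5: G/C; 6: G/C; 7: T/A; 16: T/A; 17: T/C; 19: A/G.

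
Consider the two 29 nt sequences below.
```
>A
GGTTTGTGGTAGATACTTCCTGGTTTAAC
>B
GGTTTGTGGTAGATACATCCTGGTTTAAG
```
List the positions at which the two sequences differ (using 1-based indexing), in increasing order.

17, 29

Differences at position 17 (T→A), position 29 (C→G).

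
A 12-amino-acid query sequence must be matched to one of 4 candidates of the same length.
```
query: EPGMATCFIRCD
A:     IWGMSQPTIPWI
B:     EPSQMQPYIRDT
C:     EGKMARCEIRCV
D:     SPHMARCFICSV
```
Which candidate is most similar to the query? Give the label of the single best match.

C

A differs at 9 positions; B differs at 8 positions; C differs at 5 positions; D differs at 6 positions. The closest is C.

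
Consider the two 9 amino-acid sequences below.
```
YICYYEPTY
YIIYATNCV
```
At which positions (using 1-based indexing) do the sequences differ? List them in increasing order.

3, 5, 6, 7, 8, 9

Scanning 1-based: 3: C/I; 5: Y/A; 6: E/T; 7: P/N; 8: T/C; 9: Y/V.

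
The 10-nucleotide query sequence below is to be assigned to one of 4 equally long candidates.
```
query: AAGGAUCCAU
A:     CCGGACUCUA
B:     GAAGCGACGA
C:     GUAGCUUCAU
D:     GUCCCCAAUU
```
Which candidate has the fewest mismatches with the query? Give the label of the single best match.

C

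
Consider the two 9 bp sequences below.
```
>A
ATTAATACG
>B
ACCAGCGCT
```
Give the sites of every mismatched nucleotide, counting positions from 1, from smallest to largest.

Scanning 1-based: 2: T/C; 3: T/C; 5: A/G; 6: T/C; 7: A/G; 9: G/T.

2, 3, 5, 6, 7, 9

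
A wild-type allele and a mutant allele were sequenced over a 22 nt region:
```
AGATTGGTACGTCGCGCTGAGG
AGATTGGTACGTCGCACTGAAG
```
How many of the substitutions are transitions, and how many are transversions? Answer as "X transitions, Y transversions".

2 transitions, 0 transversions

Mismatches (1-based):
position 16: G→A (purine→purine, transition)
position 21: G→A (purine→purine, transition)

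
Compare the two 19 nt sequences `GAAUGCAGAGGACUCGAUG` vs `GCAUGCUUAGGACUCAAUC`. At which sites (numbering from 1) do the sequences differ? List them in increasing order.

2, 7, 8, 16, 19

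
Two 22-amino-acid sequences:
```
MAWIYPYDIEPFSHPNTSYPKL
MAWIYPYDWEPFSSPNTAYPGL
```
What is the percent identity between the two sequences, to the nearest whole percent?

Mismatches at positions 9, 14, 18, 21 (1-based): 4 of 22.
Identical positions: 18/22 = 81.82% → 82%.

82%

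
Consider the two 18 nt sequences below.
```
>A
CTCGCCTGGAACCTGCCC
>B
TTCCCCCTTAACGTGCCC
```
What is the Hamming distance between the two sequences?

6

Mismatches (1-based): position 1: C→T; position 4: G→C; position 7: T→C; position 8: G→T; position 9: G→T; position 13: C→G.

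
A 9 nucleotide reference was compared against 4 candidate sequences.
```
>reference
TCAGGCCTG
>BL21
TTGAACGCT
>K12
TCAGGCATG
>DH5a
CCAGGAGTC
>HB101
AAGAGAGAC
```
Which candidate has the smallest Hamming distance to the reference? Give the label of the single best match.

K12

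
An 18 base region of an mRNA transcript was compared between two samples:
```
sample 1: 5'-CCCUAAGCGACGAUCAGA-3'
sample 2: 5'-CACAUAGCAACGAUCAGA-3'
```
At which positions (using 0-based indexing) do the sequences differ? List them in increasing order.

1, 3, 4, 8

Differences at position 1 (C→A), position 3 (U→A), position 4 (A→U), position 8 (G→A).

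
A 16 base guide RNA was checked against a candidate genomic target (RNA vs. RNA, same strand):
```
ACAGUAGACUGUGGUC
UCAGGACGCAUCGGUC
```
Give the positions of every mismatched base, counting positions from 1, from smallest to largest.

1, 5, 7, 8, 10, 11, 12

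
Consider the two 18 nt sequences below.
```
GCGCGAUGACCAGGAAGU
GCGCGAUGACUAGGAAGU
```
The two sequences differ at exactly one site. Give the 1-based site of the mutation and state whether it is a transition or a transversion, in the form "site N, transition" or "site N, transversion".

site 11, transition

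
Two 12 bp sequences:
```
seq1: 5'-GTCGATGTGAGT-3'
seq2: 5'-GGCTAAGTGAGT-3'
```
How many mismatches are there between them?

Comparing position by position, 3 sites differ: 2 (T/G), 4 (G/T), 6 (T/A).

3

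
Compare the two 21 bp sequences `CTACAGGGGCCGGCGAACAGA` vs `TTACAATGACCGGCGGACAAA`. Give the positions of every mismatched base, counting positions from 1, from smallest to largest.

1, 6, 7, 9, 16, 20

Differences at position 1 (C→T), position 6 (G→A), position 7 (G→T), position 9 (G→A), position 16 (A→G), position 20 (G→A).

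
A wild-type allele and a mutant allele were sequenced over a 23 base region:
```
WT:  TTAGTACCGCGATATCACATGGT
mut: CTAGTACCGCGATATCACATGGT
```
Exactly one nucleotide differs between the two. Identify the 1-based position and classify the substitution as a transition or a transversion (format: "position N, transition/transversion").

position 1, transition

Position 1 changes T→C. T is a pyrimidine and C is a pyrimidine, so this is a transition.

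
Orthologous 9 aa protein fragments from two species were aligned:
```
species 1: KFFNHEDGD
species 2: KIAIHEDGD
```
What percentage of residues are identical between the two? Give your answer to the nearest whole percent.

67%

3 positions differ (2, 3, 4), so 6 of 9 match: 6/9 = 66.67%.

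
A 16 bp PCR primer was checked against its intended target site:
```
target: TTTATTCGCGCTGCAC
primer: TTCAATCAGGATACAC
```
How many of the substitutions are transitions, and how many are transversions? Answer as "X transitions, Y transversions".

Mismatches (1-based):
position 3: T→C (pyrimidine→pyrimidine, transition)
position 5: T→A (pyrimidine→purine, transversion)
position 8: G→A (purine→purine, transition)
position 9: C→G (pyrimidine→purine, transversion)
position 11: C→A (pyrimidine→purine, transversion)
position 13: G→A (purine→purine, transition)

3 transitions, 3 transversions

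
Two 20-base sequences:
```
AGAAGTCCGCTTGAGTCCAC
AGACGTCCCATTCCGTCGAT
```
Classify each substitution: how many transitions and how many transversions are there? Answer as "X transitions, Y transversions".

Transitions (purine↔purine or pyrimidine↔pyrimidine): 20 C→T.
Transversions (purine↔pyrimidine): 4 A→C, 9 G→C, 10 C→A, 13 G→C, 14 A→C, 18 C→G.

1 transition, 6 transversions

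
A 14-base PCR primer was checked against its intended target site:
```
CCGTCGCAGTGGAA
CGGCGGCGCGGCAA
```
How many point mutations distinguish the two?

7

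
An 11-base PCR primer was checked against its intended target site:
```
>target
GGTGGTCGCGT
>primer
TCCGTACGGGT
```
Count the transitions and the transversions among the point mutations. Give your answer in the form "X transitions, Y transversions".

Transitions (purine↔purine or pyrimidine↔pyrimidine): 3 T→C.
Transversions (purine↔pyrimidine): 1 G→T, 2 G→C, 5 G→T, 6 T→A, 9 C→G.

1 transition, 5 transversions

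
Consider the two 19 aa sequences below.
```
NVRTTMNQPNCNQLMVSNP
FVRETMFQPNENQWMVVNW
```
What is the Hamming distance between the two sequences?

7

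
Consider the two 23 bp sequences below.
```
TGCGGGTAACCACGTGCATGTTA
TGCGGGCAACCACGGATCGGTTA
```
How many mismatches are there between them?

6

Mismatches (1-based): site 7: T→C; site 15: T→G; site 16: G→A; site 17: C→T; site 18: A→C; site 19: T→G.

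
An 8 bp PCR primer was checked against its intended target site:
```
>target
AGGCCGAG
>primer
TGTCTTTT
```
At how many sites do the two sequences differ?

Comparing position by position, 6 sites differ: 1 (A/T), 3 (G/T), 5 (C/T), 6 (G/T), 7 (A/T), 8 (G/T).

6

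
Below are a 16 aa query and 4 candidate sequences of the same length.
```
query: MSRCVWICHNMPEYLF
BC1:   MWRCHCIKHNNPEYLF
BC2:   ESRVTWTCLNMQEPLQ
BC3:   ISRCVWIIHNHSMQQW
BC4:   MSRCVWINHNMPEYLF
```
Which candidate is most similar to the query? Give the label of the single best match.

Hamming distances to query — BC1: 5; BC2: 8; BC3: 8; BC4: 1.
Smallest is BC4 with 1 mismatch.

BC4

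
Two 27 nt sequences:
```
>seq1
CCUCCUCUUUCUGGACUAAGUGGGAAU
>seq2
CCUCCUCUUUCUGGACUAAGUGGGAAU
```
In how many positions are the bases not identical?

0

The two sequences are identical at every position.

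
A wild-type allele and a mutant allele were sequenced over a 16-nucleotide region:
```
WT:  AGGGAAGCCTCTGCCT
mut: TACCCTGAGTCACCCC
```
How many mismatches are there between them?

The sequences differ at bases 1, 2, 3, 4, 5, 6, 8, 9, 12, 13, 16 (1-based) — 11 in total.

11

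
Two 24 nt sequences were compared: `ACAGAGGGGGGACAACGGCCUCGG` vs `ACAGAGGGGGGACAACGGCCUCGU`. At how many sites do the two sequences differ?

1

Comparing position by position, 1 site differs: 24 (G/U).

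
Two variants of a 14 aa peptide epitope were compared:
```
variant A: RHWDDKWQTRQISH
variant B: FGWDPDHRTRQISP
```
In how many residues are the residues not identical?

Mismatches (1-based): residue 1: R→F; residue 2: H→G; residue 5: D→P; residue 6: K→D; residue 7: W→H; residue 8: Q→R; residue 14: H→P.

7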